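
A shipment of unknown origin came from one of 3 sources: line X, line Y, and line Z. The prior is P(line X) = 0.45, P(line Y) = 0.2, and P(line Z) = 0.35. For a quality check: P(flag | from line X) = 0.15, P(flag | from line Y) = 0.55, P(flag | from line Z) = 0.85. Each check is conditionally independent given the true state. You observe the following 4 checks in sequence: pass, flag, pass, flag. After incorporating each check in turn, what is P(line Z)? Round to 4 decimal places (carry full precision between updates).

Each posterior becomes the prior for the next update.
After 'pass': normaliser = 0.85·0.4500 + 0.45·0.2000 + 0.15·0.3500; P(line X) ≈ 0.7286, P(line Y) ≈ 0.1714, P(line Z) ≈ 0.1000
After 'flag': normaliser = 0.15·0.7286 + 0.55·0.1714 + 0.85·0.1000; P(line X) ≈ 0.3787, P(line Y) ≈ 0.3267, P(line Z) ≈ 0.2946
After 'pass': normaliser = 0.85·0.3787 + 0.45·0.3267 + 0.15·0.2946; P(line X) ≈ 0.6274, P(line Y) ≈ 0.2865, P(line Z) ≈ 0.0861
After 'flag': normaliser = 0.15·0.6274 + 0.55·0.2865 + 0.85·0.0861; P(line X) ≈ 0.2896, P(line Y) ≈ 0.4851, P(line Z) ≈ 0.2253

0.2253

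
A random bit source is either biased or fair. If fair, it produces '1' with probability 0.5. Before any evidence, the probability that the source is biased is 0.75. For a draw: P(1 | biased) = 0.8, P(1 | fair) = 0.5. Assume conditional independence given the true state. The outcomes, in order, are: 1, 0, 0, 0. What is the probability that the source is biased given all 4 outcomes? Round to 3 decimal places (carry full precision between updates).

0.235

Each posterior becomes the prior for the next update.
After '1': P(biased) = 0.8·0.7500 / (0.8·0.7500 + 0.5·0.2500) ≈ 0.8276
After '0': P(biased) = 0.2·0.8276 / (0.2·0.8276 + 0.5·0.1724) ≈ 0.6575
After '0': P(biased) = 0.2·0.6575 / (0.2·0.6575 + 0.5·0.3425) ≈ 0.4344
After '0': P(biased) = 0.2·0.4344 / (0.2·0.4344 + 0.5·0.5656) ≈ 0.2350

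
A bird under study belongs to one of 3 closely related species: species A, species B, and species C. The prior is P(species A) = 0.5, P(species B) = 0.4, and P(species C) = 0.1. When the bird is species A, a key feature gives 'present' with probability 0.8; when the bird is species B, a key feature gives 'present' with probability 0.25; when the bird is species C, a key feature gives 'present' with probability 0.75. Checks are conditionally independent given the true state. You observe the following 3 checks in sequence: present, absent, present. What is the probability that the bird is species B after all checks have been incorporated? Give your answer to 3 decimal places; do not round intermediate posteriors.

0.194

Each posterior becomes the prior for the next update.
After 'present': normaliser = 0.8·0.5000 + 0.25·0.4000 + 0.75·0.1000; P(species A) ≈ 0.6957, P(species B) ≈ 0.1739, P(species C) ≈ 0.1304
After 'absent': normaliser = 0.2·0.6957 + 0.75·0.1739 + 0.25·0.1304; P(species A) ≈ 0.4604, P(species B) ≈ 0.4317, P(species C) ≈ 0.1079
After 'present': normaliser = 0.8·0.4604 + 0.25·0.4317 + 0.75·0.1079; P(species A) ≈ 0.6611, P(species B) ≈ 0.1937, P(species C) ≈ 0.1453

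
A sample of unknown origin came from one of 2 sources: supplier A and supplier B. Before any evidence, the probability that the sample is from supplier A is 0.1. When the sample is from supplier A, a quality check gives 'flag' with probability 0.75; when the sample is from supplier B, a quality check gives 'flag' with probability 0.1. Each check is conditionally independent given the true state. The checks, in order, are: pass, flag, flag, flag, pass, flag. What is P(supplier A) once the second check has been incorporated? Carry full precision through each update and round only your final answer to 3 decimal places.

After 'pass': P(supplier A) = 0.25·0.1000 / (0.25·0.1000 + 0.9·0.9000) ≈ 0.0299
After 'flag': P(supplier A) = 0.75·0.0299 / (0.75·0.0299 + 0.1·0.9701) ≈ 0.1880

0.188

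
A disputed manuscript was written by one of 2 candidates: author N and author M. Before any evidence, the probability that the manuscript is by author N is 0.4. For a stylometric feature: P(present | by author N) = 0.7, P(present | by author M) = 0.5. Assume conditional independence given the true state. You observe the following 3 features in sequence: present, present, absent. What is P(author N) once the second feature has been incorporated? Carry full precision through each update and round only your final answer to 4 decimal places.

Apply Bayes' rule sequentially, carrying P(author N) forward.
After 'present': P(author N) = 0.7·0.4000 / (0.7·0.4000 + 0.5·0.6000) ≈ 0.4828
After 'present': P(author N) = 0.7·0.4828 / (0.7·0.4828 + 0.5·0.5172) ≈ 0.5665

0.5665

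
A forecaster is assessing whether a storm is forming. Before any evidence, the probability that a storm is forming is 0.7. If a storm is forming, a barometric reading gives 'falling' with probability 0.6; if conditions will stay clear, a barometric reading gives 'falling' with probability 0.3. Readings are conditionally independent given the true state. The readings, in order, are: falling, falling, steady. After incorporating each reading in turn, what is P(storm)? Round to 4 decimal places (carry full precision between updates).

After 'falling': P(storm) = 0.6·0.7000 / (0.6·0.7000 + 0.3·0.3000) ≈ 0.8235
After 'falling': P(storm) = 0.6·0.8235 / (0.6·0.8235 + 0.3·0.1765) ≈ 0.9032
After 'steady': P(storm) = 0.4·0.9032 / (0.4·0.9032 + 0.7·0.0968) ≈ 0.8421

0.8421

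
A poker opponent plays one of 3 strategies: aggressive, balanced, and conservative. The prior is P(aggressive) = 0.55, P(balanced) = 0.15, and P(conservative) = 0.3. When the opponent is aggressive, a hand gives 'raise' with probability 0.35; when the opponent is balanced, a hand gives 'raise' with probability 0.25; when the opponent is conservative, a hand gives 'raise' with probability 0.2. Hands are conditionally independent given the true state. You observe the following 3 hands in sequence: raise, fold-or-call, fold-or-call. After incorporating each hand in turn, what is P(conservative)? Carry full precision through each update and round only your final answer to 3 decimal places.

0.273

Each posterior becomes the prior for the next update.
After 'raise': normaliser = 0.35·0.5500 + 0.25·0.1500 + 0.2·0.3000; P(aggressive) ≈ 0.6638, P(balanced) ≈ 0.1293, P(conservative) ≈ 0.2069
After 'fold-or-call': normaliser = 0.65·0.6638 + 0.75·0.1293 + 0.8·0.2069; P(aggressive) ≈ 0.6217, P(balanced) ≈ 0.1398, P(conservative) ≈ 0.2385
After 'fold-or-call': normaliser = 0.65·0.6217 + 0.75·0.1398 + 0.8·0.2385; P(aggressive) ≈ 0.5775, P(balanced) ≈ 0.1498, P(conservative) ≈ 0.2727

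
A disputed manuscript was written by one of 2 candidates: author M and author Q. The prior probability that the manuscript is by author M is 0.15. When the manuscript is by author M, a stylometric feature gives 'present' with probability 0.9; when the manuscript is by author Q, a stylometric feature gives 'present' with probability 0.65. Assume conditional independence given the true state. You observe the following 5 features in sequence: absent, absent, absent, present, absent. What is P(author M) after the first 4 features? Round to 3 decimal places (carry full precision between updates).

0.006

After 'absent': P(author M) = 0.1·0.1500 / (0.1·0.1500 + 0.35·0.8500) ≈ 0.0480
After 'absent': P(author M) = 0.1·0.0480 / (0.1·0.0480 + 0.35·0.9520) ≈ 0.0142
After 'absent': P(author M) = 0.1·0.0142 / (0.1·0.0142 + 0.35·0.9858) ≈ 0.0041
After 'present': P(author M) = 0.9·0.0041 / (0.9·0.0041 + 0.65·0.9959) ≈ 0.0057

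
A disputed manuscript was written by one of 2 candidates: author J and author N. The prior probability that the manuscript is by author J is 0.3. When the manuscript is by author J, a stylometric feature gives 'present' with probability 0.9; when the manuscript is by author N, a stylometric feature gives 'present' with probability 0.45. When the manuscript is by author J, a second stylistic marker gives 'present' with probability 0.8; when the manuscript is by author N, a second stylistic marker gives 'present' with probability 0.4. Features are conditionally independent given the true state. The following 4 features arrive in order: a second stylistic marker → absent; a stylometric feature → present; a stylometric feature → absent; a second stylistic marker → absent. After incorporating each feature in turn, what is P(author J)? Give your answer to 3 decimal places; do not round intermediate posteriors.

0.017

Apply Bayes' rule sequentially, carrying P(author J) forward.
After a second stylistic marker='absent': P(author J) = 0.2·0.3000 / (0.2·0.3000 + 0.6·0.7000) ≈ 0.1250
After a stylometric feature='present': P(author J) = 0.9·0.1250 / (0.9·0.1250 + 0.45·0.8750) ≈ 0.2222
After a stylometric feature='absent': P(author J) = 0.1·0.2222 / (0.1·0.2222 + 0.55·0.7778) ≈ 0.0494
After a second stylistic marker='absent': P(author J) = 0.2·0.0494 / (0.2·0.0494 + 0.6·0.9506) ≈ 0.0170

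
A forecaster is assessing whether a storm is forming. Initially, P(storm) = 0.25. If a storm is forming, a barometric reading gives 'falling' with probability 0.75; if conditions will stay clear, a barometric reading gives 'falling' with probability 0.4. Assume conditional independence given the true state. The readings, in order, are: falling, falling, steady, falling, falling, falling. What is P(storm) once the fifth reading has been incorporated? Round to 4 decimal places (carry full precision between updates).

0.6319

After 'falling': P(storm) = 0.75·0.2500 / (0.75·0.2500 + 0.4·0.7500) ≈ 0.3846
After 'falling': P(storm) = 0.75·0.3846 / (0.75·0.3846 + 0.4·0.6154) ≈ 0.5396
After 'steady': P(storm) = 0.25·0.5396 / (0.25·0.5396 + 0.6·0.4604) ≈ 0.3281
After 'falling': P(storm) = 0.75·0.3281 / (0.75·0.3281 + 0.4·0.6719) ≈ 0.4780
After 'falling': P(storm) = 0.75·0.4780 / (0.75·0.4780 + 0.4·0.5220) ≈ 0.6319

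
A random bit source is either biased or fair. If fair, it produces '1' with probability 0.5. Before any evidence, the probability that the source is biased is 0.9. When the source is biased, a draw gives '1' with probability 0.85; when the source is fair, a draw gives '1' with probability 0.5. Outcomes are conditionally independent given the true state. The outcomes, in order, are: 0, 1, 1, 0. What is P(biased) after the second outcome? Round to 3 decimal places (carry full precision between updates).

Each posterior becomes the prior for the next update.
After '0': P(biased) = 0.15·0.9000 / (0.15·0.9000 + 0.5·0.1000) ≈ 0.7297
After '1': P(biased) = 0.85·0.7297 / (0.85·0.7297 + 0.5·0.2703) ≈ 0.8211

0.821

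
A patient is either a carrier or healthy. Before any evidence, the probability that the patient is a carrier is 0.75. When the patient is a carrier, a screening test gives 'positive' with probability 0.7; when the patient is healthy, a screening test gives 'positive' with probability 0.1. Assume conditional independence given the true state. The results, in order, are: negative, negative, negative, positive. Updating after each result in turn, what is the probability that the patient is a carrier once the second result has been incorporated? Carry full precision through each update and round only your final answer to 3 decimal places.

0.250

After 'negative': P(carrier) = 0.3·0.7500 / (0.3·0.7500 + 0.9·0.2500) ≈ 0.5000
After 'negative': P(carrier) = 0.3·0.5000 / (0.3·0.5000 + 0.9·0.5000) ≈ 0.2500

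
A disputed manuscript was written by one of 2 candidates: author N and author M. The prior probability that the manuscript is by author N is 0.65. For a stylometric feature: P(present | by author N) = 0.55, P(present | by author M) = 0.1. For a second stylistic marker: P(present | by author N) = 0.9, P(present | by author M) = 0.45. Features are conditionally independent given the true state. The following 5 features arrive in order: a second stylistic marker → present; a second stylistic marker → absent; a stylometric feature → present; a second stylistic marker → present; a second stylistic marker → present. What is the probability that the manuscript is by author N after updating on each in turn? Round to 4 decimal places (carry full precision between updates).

0.9369

After a second stylistic marker='present': P(author N) = 0.9·0.6500 / (0.9·0.6500 + 0.45·0.3500) ≈ 0.7879
After a second stylistic marker='absent': P(author N) = 0.1·0.7879 / (0.1·0.7879 + 0.55·0.2121) ≈ 0.4031
After a stylometric feature='present': P(author N) = 0.55·0.4031 / (0.55·0.4031 + 0.1·0.5969) ≈ 0.7879
After a second stylistic marker='present': P(author N) = 0.9·0.7879 / (0.9·0.7879 + 0.45·0.2121) ≈ 0.8814
After a second stylistic marker='present': P(author N) = 0.9·0.8814 / (0.9·0.8814 + 0.45·0.1186) ≈ 0.9369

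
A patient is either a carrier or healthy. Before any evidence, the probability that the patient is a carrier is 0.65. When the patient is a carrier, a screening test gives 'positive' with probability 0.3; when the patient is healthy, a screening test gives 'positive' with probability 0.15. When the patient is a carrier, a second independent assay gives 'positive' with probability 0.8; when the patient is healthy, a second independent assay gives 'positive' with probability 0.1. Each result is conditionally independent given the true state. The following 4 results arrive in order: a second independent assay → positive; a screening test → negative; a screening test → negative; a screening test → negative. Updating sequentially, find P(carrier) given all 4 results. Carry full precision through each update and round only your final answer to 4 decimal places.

After a second independent assay='positive': P(carrier) = 0.8·0.6500 / (0.8·0.6500 + 0.1·0.3500) ≈ 0.9369
After a screening test='negative': P(carrier) = 0.7·0.9369 / (0.7·0.9369 + 0.85·0.0631) ≈ 0.9244
After a screening test='negative': P(carrier) = 0.7·0.9244 / (0.7·0.9244 + 0.85·0.0756) ≈ 0.9097
After a screening test='negative': P(carrier) = 0.7·0.9097 / (0.7·0.9097 + 0.85·0.0903) ≈ 0.8924

0.8924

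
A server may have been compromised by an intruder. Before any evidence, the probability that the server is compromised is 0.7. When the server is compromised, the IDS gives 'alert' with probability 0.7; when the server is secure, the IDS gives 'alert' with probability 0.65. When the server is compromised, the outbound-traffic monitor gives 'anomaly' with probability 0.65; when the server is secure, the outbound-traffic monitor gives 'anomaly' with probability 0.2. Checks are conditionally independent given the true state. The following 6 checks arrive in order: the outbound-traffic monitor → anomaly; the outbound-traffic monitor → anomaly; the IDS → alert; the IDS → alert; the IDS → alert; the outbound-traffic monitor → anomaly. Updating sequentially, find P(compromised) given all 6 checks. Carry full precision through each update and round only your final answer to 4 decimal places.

Apply Bayes' rule sequentially, carrying P(compromised) forward.
After the outbound-traffic monitor='anomaly': P(compromised) = 0.65·0.7000 / (0.65·0.7000 + 0.2·0.3000) ≈ 0.8835
After the outbound-traffic monitor='anomaly': P(compromised) = 0.65·0.8835 / (0.65·0.8835 + 0.2·0.1165) ≈ 0.9610
After the IDS='alert': P(compromised) = 0.7·0.9610 / (0.7·0.9610 + 0.65·0.0390) ≈ 0.9637
After the IDS='alert': P(compromised) = 0.7·0.9637 / (0.7·0.9637 + 0.65·0.0363) ≈ 0.9662
After the IDS='alert': P(compromised) = 0.7·0.9662 / (0.7·0.9662 + 0.65·0.0338) ≈ 0.9685
After the outbound-traffic monitor='anomaly': P(compromised) = 0.65·0.9685 / (0.65·0.9685 + 0.2·0.0315) ≈ 0.9901

0.9901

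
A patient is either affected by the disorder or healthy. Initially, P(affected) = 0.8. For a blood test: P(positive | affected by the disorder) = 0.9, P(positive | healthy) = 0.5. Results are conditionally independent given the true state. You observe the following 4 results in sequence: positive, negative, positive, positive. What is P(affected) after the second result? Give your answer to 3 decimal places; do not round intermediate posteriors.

After 'positive': P(affected) = 0.9·0.8000 / (0.9·0.8000 + 0.5·0.2000) ≈ 0.8780
After 'negative': P(affected) = 0.1·0.8780 / (0.1·0.8780 + 0.5·0.1220) ≈ 0.5902

0.590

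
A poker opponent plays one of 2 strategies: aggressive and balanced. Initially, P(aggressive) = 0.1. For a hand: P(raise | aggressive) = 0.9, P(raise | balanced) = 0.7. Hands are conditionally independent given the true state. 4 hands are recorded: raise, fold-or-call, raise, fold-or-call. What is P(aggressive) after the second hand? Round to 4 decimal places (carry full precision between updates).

0.0455

Each posterior becomes the prior for the next update.
After 'raise': P(aggressive) = 0.9·0.1000 / (0.9·0.1000 + 0.7·0.9000) ≈ 0.1250
After 'fold-or-call': P(aggressive) = 0.1·0.1250 / (0.1·0.1250 + 0.3·0.8750) ≈ 0.0455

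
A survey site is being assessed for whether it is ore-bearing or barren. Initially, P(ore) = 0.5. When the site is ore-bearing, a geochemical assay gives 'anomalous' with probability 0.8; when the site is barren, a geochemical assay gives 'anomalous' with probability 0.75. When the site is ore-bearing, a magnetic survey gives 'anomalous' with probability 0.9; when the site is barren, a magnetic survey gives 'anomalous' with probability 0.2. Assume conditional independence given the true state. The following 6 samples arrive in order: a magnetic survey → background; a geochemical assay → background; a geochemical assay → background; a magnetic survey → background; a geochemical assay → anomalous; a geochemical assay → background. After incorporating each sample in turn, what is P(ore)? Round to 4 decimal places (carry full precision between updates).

Apply Bayes' rule sequentially, carrying P(ore) forward.
After a magnetic survey='background': P(ore) = 0.1·0.5000 / (0.1·0.5000 + 0.8·0.5000) ≈ 0.1111
After a geochemical assay='background': P(ore) = 0.2·0.1111 / (0.2·0.1111 + 0.25·0.8889) ≈ 0.0909
After a geochemical assay='background': P(ore) = 0.2·0.0909 / (0.2·0.0909 + 0.25·0.9091) ≈ 0.0741
After a magnetic survey='background': P(ore) = 0.1·0.0741 / (0.1·0.0741 + 0.8·0.9259) ≈ 0.0099
After a geochemical assay='anomalous': P(ore) = 0.8·0.0099 / (0.8·0.0099 + 0.75·0.9901) ≈ 0.0106
After a geochemical assay='background': P(ore) = 0.2·0.0106 / (0.2·0.0106 + 0.25·0.9894) ≈ 0.0085

0.0085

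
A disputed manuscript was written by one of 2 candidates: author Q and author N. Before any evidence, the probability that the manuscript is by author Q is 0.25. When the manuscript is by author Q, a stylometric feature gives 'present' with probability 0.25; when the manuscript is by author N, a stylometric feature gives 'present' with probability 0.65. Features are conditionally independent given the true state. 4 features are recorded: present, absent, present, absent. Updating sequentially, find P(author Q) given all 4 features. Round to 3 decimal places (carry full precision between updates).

After 'present': P(author Q) = 0.25·0.2500 / (0.25·0.2500 + 0.65·0.7500) ≈ 0.1136
After 'absent': P(author Q) = 0.75·0.1136 / (0.75·0.1136 + 0.35·0.8864) ≈ 0.2155
After 'present': P(author Q) = 0.25·0.2155 / (0.25·0.2155 + 0.65·0.7845) ≈ 0.0956
After 'absent': P(author Q) = 0.75·0.0956 / (0.75·0.0956 + 0.35·0.9044) ≈ 0.1846

0.185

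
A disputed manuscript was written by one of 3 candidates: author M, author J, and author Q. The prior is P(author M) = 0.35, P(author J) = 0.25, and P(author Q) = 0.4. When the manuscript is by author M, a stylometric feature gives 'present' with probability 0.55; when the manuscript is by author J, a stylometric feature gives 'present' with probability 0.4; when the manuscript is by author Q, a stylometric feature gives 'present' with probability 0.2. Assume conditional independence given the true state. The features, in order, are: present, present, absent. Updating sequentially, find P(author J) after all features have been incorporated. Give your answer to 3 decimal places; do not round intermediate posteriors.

0.284

Apply Bayes' rule sequentially, carrying P(author J) forward.
After 'present': normaliser = 0.55·0.3500 + 0.4·0.2500 + 0.2·0.4000; P(author M) ≈ 0.5168, P(author J) ≈ 0.2685, P(author Q) ≈ 0.2148
After 'present': normaliser = 0.55·0.5168 + 0.4·0.2685 + 0.2·0.2148; P(author M) ≈ 0.6541, P(author J) ≈ 0.2471, P(author Q) ≈ 0.0988
After 'absent': normaliser = 0.45·0.6541 + 0.6·0.2471 + 0.8·0.0988; P(author M) ≈ 0.5642, P(author J) ≈ 0.2842, P(author Q) ≈ 0.1516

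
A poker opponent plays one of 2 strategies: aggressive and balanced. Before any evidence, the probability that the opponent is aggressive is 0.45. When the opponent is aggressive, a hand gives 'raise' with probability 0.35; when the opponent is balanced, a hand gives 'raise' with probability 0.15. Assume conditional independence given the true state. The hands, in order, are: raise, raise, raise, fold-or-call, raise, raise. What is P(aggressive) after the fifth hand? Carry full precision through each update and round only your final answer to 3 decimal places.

After 'raise': P(aggressive) = 0.35·0.4500 / (0.35·0.4500 + 0.15·0.5500) ≈ 0.6562
After 'raise': P(aggressive) = 0.35·0.6562 / (0.35·0.6562 + 0.15·0.3438) ≈ 0.8167
After 'raise': P(aggressive) = 0.35·0.8167 / (0.35·0.8167 + 0.15·0.1833) ≈ 0.9122
After 'fold-or-call': P(aggressive) = 0.65·0.9122 / (0.65·0.9122 + 0.85·0.0878) ≈ 0.8882
After 'raise': P(aggressive) = 0.35·0.8882 / (0.35·0.8882 + 0.15·0.1118) ≈ 0.9488

0.949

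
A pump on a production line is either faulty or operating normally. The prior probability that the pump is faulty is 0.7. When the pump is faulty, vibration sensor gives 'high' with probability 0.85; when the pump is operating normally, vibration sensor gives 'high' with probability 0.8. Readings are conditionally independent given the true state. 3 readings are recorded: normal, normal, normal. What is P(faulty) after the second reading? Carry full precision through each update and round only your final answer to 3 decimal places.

0.568

After 'normal': P(faulty) = 0.15·0.7000 / (0.15·0.7000 + 0.2·0.3000) ≈ 0.6364
After 'normal': P(faulty) = 0.15·0.6364 / (0.15·0.6364 + 0.2·0.3636) ≈ 0.5676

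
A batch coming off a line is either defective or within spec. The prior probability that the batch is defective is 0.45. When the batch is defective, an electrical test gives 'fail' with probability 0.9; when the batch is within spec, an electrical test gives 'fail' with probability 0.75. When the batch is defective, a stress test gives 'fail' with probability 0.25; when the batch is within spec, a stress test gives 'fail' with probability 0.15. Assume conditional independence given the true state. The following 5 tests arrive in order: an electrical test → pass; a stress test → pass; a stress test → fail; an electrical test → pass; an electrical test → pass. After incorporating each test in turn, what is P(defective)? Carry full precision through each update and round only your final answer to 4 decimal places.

After an electrical test='pass': P(defective) = 0.1·0.4500 / (0.1·0.4500 + 0.25·0.5500) ≈ 0.2466
After a stress test='pass': P(defective) = 0.75·0.2466 / (0.75·0.2466 + 0.85·0.7534) ≈ 0.2241
After a stress test='fail': P(defective) = 0.25·0.2241 / (0.25·0.2241 + 0.15·0.7759) ≈ 0.3249
After an electrical test='pass': P(defective) = 0.1·0.3249 / (0.1·0.3249 + 0.25·0.6751) ≈ 0.1614
After an electrical test='pass': P(defective) = 0.1·0.1614 / (0.1·0.1614 + 0.25·0.8386) ≈ 0.0715

0.0715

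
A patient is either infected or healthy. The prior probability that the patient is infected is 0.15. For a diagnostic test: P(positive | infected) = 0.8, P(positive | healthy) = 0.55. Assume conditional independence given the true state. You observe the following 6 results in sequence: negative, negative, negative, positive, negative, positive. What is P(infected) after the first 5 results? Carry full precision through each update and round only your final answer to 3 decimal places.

After 'negative': P(infected) = 0.2·0.1500 / (0.2·0.1500 + 0.45·0.8500) ≈ 0.0727
After 'negative': P(infected) = 0.2·0.0727 / (0.2·0.0727 + 0.45·0.9273) ≈ 0.0337
After 'negative': P(infected) = 0.2·0.0337 / (0.2·0.0337 + 0.45·0.9663) ≈ 0.0153
After 'positive': P(infected) = 0.8·0.0153 / (0.8·0.0153 + 0.55·0.9847) ≈ 0.0220
After 'negative': P(infected) = 0.2·0.0220 / (0.2·0.0220 + 0.45·0.9780) ≈ 0.0099

0.010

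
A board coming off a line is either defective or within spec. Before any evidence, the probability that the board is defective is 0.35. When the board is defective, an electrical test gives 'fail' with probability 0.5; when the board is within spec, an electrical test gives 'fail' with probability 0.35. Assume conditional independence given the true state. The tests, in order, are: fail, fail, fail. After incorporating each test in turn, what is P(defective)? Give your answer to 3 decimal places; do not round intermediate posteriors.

After 'fail': P(defective) = 0.5·0.3500 / (0.5·0.3500 + 0.35·0.6500) ≈ 0.4348
After 'fail': P(defective) = 0.5·0.4348 / (0.5·0.4348 + 0.35·0.5652) ≈ 0.5236
After 'fail': P(defective) = 0.5·0.5236 / (0.5·0.5236 + 0.35·0.4764) ≈ 0.6109

0.611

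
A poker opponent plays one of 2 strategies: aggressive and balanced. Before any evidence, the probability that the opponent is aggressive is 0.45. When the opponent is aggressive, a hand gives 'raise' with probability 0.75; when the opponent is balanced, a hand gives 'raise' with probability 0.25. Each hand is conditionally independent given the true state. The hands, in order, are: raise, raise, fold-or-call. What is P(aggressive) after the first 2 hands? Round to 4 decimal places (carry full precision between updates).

0.8804

After 'raise': P(aggressive) = 0.75·0.4500 / (0.75·0.4500 + 0.25·0.5500) ≈ 0.7105
After 'raise': P(aggressive) = 0.75·0.7105 / (0.75·0.7105 + 0.25·0.2895) ≈ 0.8804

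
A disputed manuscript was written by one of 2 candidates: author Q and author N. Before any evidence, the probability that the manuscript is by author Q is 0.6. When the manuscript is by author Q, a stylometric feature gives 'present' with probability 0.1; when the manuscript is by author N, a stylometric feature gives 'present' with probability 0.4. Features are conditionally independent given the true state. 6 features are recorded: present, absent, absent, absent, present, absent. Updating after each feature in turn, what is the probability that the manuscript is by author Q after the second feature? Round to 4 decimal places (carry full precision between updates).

0.3600

Apply Bayes' rule sequentially, carrying P(author Q) forward.
After 'present': P(author Q) = 0.1·0.6000 / (0.1·0.6000 + 0.4·0.4000) ≈ 0.2727
After 'absent': P(author Q) = 0.9·0.2727 / (0.9·0.2727 + 0.6·0.7273) ≈ 0.3600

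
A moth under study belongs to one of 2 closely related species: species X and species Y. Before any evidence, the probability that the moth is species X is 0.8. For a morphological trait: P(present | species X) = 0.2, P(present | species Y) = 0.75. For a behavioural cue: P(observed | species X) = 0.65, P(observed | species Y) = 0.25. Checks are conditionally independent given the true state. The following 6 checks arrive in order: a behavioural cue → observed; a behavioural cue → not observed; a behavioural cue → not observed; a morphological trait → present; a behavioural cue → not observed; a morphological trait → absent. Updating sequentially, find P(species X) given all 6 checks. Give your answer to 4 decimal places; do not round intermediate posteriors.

After a behavioural cue='observed': P(species X) = 0.65·0.8000 / (0.65·0.8000 + 0.25·0.2000) ≈ 0.9123
After a behavioural cue='not observed': P(species X) = 0.35·0.9123 / (0.35·0.9123 + 0.75·0.0877) ≈ 0.8292
After a behavioural cue='not observed': P(species X) = 0.35·0.8292 / (0.35·0.8292 + 0.75·0.1708) ≈ 0.6937
After a morphological trait='present': P(species X) = 0.2·0.6937 / (0.2·0.6937 + 0.75·0.3063) ≈ 0.3765
After a behavioural cue='not observed': P(species X) = 0.35·0.3765 / (0.35·0.3765 + 0.75·0.6235) ≈ 0.2199
After a morphological trait='absent': P(species X) = 0.8·0.2199 / (0.8·0.2199 + 0.25·0.7801) ≈ 0.4742

0.4742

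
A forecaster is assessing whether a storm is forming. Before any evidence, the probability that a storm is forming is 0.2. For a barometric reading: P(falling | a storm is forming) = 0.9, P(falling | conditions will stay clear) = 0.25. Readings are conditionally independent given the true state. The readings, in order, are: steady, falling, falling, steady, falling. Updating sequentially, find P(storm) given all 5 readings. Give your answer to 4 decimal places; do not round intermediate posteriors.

0.1717

After 'steady': P(storm) = 0.1·0.2000 / (0.1·0.2000 + 0.75·0.8000) ≈ 0.0323
After 'falling': P(storm) = 0.9·0.0323 / (0.9·0.0323 + 0.25·0.9677) ≈ 0.1071
After 'falling': P(storm) = 0.9·0.1071 / (0.9·0.1071 + 0.25·0.8929) ≈ 0.3017
After 'steady': P(storm) = 0.1·0.3017 / (0.1·0.3017 + 0.75·0.6983) ≈ 0.0545
After 'falling': P(storm) = 0.9·0.0545 / (0.9·0.0545 + 0.25·0.9455) ≈ 0.1717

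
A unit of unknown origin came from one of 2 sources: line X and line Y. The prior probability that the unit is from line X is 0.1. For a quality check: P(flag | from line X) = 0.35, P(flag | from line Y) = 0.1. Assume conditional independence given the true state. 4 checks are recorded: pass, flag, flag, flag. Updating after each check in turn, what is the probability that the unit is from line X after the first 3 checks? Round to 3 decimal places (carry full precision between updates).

After 'pass': P(line X) = 0.65·0.1000 / (0.65·0.1000 + 0.9·0.9000) ≈ 0.0743
After 'flag': P(line X) = 0.35·0.0743 / (0.35·0.0743 + 0.1·0.9257) ≈ 0.2193
After 'flag': P(line X) = 0.35·0.2193 / (0.35·0.2193 + 0.1·0.7807) ≈ 0.4957

0.496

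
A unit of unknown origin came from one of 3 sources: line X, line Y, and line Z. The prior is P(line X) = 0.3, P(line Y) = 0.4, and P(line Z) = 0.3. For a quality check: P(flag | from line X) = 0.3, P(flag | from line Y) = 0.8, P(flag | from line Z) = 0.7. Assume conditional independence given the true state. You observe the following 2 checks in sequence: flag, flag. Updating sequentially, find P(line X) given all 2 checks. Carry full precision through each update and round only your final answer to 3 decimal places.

0.063

Apply Bayes' rule sequentially, carrying P(line X) forward.
After 'flag': normaliser = 0.3·0.3000 + 0.8·0.4000 + 0.7·0.3000; P(line X) ≈ 0.1452, P(line Y) ≈ 0.5161, P(line Z) ≈ 0.3387
After 'flag': normaliser = 0.3·0.1452 + 0.8·0.5161 + 0.7·0.3387; P(line X) ≈ 0.0628, P(line Y) ≈ 0.5953, P(line Z) ≈ 0.3419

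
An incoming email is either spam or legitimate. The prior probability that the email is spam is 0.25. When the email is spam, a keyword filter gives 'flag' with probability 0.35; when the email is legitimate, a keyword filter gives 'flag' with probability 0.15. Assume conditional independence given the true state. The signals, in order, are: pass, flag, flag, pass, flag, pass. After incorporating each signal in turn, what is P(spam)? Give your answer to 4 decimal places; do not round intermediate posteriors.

0.6544

After 'pass': P(spam) = 0.65·0.2500 / (0.65·0.2500 + 0.85·0.7500) ≈ 0.2031
After 'flag': P(spam) = 0.35·0.2031 / (0.35·0.2031 + 0.15·0.7969) ≈ 0.3730
After 'flag': P(spam) = 0.35·0.3730 / (0.35·0.3730 + 0.15·0.6270) ≈ 0.5812
After 'pass': P(spam) = 0.65·0.5812 / (0.65·0.5812 + 0.85·0.4188) ≈ 0.5149
After 'flag': P(spam) = 0.35·0.5149 / (0.35·0.5149 + 0.15·0.4851) ≈ 0.7123
After 'pass': P(spam) = 0.65·0.7123 / (0.65·0.7123 + 0.85·0.2877) ≈ 0.6544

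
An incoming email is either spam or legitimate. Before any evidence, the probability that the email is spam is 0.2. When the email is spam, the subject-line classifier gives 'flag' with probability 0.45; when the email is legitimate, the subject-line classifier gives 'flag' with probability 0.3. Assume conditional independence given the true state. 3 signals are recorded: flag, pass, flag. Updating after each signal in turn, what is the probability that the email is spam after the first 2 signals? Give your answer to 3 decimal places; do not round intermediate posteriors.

Each posterior becomes the prior for the next update.
After 'flag': P(spam) = 0.45·0.2000 / (0.45·0.2000 + 0.3·0.8000) ≈ 0.2727
After 'pass': P(spam) = 0.55·0.2727 / (0.55·0.2727 + 0.7·0.7273) ≈ 0.2276

0.228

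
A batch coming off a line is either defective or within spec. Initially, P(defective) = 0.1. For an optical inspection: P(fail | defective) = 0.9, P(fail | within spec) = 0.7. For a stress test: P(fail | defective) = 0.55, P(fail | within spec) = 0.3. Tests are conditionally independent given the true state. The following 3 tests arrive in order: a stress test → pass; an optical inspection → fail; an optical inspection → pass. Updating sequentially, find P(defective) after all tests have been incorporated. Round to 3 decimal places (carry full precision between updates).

After a stress test='pass': P(defective) = 0.45·0.1000 / (0.45·0.1000 + 0.7·0.9000) ≈ 0.0667
After an optical inspection='fail': P(defective) = 0.9·0.0667 / (0.9·0.0667 + 0.7·0.9333) ≈ 0.0841
After an optical inspection='pass': P(defective) = 0.1·0.0841 / (0.1·0.0841 + 0.3·0.9159) ≈ 0.0297

0.030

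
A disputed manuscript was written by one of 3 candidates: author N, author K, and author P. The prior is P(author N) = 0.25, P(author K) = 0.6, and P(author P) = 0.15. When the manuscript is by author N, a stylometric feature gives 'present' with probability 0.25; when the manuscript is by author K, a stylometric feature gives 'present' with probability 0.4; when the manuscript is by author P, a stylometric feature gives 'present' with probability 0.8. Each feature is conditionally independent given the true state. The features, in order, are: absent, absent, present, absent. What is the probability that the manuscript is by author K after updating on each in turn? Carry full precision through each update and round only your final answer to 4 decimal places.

0.6548

Apply Bayes' rule sequentially, carrying P(author K) forward.
After 'absent': normaliser = 0.75·0.2500 + 0.6·0.6000 + 0.2·0.1500; P(author N) ≈ 0.3247, P(author K) ≈ 0.6234, P(author P) ≈ 0.0519
After 'absent': normaliser = 0.75·0.3247 + 0.6·0.6234 + 0.2·0.0519; P(author N) ≈ 0.3878, P(author K) ≈ 0.5957, P(author P) ≈ 0.0165
After 'present': normaliser = 0.25·0.3878 + 0.4·0.5957 + 0.8·0.0165; P(author N) ≈ 0.2782, P(author K) ≈ 0.6838, P(author P) ≈ 0.0380
After 'absent': normaliser = 0.75·0.2782 + 0.6·0.6838 + 0.2·0.0380; P(author N) ≈ 0.3331, P(author K) ≈ 0.6548, P(author P) ≈ 0.0121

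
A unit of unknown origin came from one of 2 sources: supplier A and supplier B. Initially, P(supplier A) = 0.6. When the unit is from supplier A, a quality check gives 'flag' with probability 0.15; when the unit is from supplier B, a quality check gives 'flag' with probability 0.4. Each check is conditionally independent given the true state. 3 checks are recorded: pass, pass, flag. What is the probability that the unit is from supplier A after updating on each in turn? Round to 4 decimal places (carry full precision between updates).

0.5303

Apply Bayes' rule sequentially, carrying P(supplier A) forward.
After 'pass': P(supplier A) = 0.85·0.6000 / (0.85·0.6000 + 0.6·0.4000) ≈ 0.6800
After 'pass': P(supplier A) = 0.85·0.6800 / (0.85·0.6800 + 0.6·0.3200) ≈ 0.7506
After 'flag': P(supplier A) = 0.15·0.7506 / (0.15·0.7506 + 0.4·0.2494) ≈ 0.5303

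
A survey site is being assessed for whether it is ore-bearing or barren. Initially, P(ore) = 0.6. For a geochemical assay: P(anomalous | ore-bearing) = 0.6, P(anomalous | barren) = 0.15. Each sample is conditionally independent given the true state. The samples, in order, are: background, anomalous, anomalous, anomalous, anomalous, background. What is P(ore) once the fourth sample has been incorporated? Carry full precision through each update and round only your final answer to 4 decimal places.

After 'background': P(ore) = 0.4·0.6000 / (0.4·0.6000 + 0.85·0.4000) ≈ 0.4138
After 'anomalous': P(ore) = 0.6·0.4138 / (0.6·0.4138 + 0.15·0.5862) ≈ 0.7385
After 'anomalous': P(ore) = 0.6·0.7385 / (0.6·0.7385 + 0.15·0.2615) ≈ 0.9187
After 'anomalous': P(ore) = 0.6·0.9187 / (0.6·0.9187 + 0.15·0.0813) ≈ 0.9783

0.9783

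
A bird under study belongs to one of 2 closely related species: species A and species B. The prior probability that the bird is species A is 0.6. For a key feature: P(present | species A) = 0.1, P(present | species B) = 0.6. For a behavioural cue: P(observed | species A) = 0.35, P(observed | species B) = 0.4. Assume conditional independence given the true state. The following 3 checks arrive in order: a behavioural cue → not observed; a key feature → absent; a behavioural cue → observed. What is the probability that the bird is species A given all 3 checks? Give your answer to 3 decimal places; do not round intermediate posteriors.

Apply Bayes' rule sequentially, carrying P(species A) forward.
After a behavioural cue='not observed': P(species A) = 0.65·0.6000 / (0.65·0.6000 + 0.6·0.4000) ≈ 0.6190
After a key feature='absent': P(species A) = 0.9·0.6190 / (0.9·0.6190 + 0.4·0.3810) ≈ 0.7852
After a behavioural cue='observed': P(species A) = 0.35·0.7852 / (0.35·0.7852 + 0.4·0.2148) ≈ 0.7619

0.762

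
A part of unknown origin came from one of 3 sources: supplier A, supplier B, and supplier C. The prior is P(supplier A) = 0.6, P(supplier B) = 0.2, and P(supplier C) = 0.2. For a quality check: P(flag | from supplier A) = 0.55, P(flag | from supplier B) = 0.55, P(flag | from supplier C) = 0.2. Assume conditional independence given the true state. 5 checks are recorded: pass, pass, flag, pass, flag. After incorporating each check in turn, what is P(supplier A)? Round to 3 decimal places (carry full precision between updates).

0.633

After 'pass': normaliser = 0.45·0.6000 + 0.45·0.2000 + 0.8·0.2000; P(supplier A) ≈ 0.5192, P(supplier B) ≈ 0.1731, P(supplier C) ≈ 0.3077
After 'pass': normaliser = 0.45·0.5192 + 0.45·0.1731 + 0.8·0.3077; P(supplier A) ≈ 0.4190, P(supplier B) ≈ 0.1397, P(supplier C) ≈ 0.4414
After 'flag': normaliser = 0.55·0.4190 + 0.55·0.1397 + 0.2·0.4414; P(supplier A) ≈ 0.5826, P(supplier B) ≈ 0.1942, P(supplier C) ≈ 0.2232
After 'pass': normaliser = 0.45·0.5826 + 0.45·0.1942 + 0.8·0.2232; P(supplier A) ≈ 0.4964, P(supplier B) ≈ 0.1655, P(supplier C) ≈ 0.3381
After 'flag': normaliser = 0.55·0.4964 + 0.55·0.1655 + 0.2·0.3381; P(supplier A) ≈ 0.6325, P(supplier B) ≈ 0.2108, P(supplier C) ≈ 0.1566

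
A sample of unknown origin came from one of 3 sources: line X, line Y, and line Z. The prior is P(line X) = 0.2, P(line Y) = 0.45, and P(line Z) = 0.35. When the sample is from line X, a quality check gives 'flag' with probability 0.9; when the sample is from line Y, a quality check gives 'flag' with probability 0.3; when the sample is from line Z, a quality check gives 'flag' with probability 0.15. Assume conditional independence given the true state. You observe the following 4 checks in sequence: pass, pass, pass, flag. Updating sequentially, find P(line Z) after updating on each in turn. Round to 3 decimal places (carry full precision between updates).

0.410

After 'pass': normaliser = 0.1·0.2000 + 0.7·0.4500 + 0.85·0.3500; P(line X) ≈ 0.0316, P(line Y) ≈ 0.4980, P(line Z) ≈ 0.4704
After 'pass': normaliser = 0.1·0.0316 + 0.7·0.4980 + 0.85·0.4704; P(line X) ≈ 0.0042, P(line Y) ≈ 0.4638, P(line Z) ≈ 0.5319
After 'pass': normaliser = 0.1·0.0042 + 0.7·0.4638 + 0.85·0.5319; P(line X) ≈ 0.0005, P(line Y) ≈ 0.4177, P(line Z) ≈ 0.5817
After 'flag': normaliser = 0.9·0.0005 + 0.3·0.4177 + 0.15·0.5817; P(line X) ≈ 0.0023, P(line Y) ≈ 0.5882, P(line Z) ≈ 0.4095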